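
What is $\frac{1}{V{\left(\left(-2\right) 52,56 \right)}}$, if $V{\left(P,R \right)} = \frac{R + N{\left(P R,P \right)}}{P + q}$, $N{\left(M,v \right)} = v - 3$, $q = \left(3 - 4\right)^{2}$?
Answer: $\frac{103}{51} \approx 2.0196$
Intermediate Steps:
$q = 1$ ($q = \left(-1\right)^{2} = 1$)
$N{\left(M,v \right)} = -3 + v$
$V{\left(P,R \right)} = \frac{-3 + P + R}{1 + P}$ ($V{\left(P,R \right)} = \frac{R + \left(-3 + P\right)}{P + 1} = \frac{-3 + P + R}{1 + P}$)
$\frac{1}{V{\left(\left(-2\right) 52,56 \right)}} = \frac{1}{\frac{1}{1 - 104} \left(-3 - 104 + 56\right)} = \frac{1}{\frac{1}{-103} \left(-51\right)} = \frac{1}{\left(- \frac{1}{103}\right) \left(-51\right)} = \frac{1}{\frac{51}{103}} = \frac{103}{51}$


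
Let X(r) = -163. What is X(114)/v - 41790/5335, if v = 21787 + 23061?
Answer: -375013505/47852816 ≈ -7.8368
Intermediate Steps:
v = 44848
X(114)/v - 41790/5335 = -163/44848 - 41790/5335 = -163*1/44848 - 41790*1/5335 = -163/44848 - 8358/1067 = -375013505/47852816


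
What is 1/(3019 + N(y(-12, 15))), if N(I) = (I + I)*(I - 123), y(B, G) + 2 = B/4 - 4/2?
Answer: 1/4839 ≈ 0.00020665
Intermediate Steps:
y(B, G) = -4 + B/4 (y(B, G) = -2 + (B/4 - 4/2) = -2 + (B*(¼) - 4*½) = -2 + (B/4 - 2) = -2 + (-2 + B/4) = -4 + B/4)
N(I) = 2*I*(-123 + I) (N(I) = (2*I)*(-123 + I) = 2*I*(-123 + I))
1/(3019 + N(y(-12, 15))) = 1/(3019 + 2*(-4 + (¼)*(-12))*(-123 + (-4 + (¼)*(-12)))) = 1/(3019 + 2*(-4 - 3)*(-123 + (-4 - 3))) = 1/(3019 + 2*(-7)*(-123 - 7)) = 1/(3019 + 2*(-7)*(-130)) = 1/(3019 + 1820) = 1/4839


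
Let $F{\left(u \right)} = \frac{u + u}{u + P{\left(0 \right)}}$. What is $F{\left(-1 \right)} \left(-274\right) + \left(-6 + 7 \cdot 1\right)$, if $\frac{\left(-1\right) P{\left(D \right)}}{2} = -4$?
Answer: $\frac{555}{7} \approx 79.286$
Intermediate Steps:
$P{\left(D \right)} = 8$ ($P{\left(D \right)} = \left(-2\right) \left(-4\right) = 8$)
$F{\left(u \right)} = \frac{2 u}{8 + u}$ ($F{\left(u \right)} = \frac{u + u}{u + 8} = \frac{2 u}{8 + u}$)
$F{\left(-1 \right)} \left(-274\right) + \left(-6 + 7 \cdot 1\right) = 2 \left(-1\right) \frac{1}{8 - 1} \left(-274\right) + \left(-6 + 7 \cdot 1\right) = 2 \left(-1\right) \frac{1}{7} \left(-274\right) + \left(-6 + 7\right) = 2 \left(-1\right) \frac{1}{7} \left(-274\right) + 1 = \left(- \frac{2}{7}\right) \left(-274\right) + 1 = \frac{548}{7} + 1 = \frac{555}{7}$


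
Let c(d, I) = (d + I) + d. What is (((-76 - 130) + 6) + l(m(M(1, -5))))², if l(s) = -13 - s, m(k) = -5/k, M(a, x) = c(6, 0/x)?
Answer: 6507601/144 ≈ 45192.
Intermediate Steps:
c(d, I) = I + 2*d (c(d, I) = (I + d) + d = I + 2*d)
M(a, x) = 12 (M(a, x) = 0/x + 2*6 = 0 + 12 = 12)
(((-76 - 130) + 6) + l(m(M(1, -5))))² = (((-76 - 130) + 6) + (-13 - (-5)/12))² = ((-206 + 6) + (-13 - (-5)/12))² = (-200 + (-13 - 1*(-5/12)))² = (-200 + (-13 + 5/12))² = (-200 - 151/12)² = (-2551/12)² = 6507601/144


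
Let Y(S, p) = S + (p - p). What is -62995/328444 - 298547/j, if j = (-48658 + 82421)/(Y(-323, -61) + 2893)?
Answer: -13263472212155/583644988 ≈ -22725.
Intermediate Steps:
Y(S, p) = S (Y(S, p) = S + 0 = S)
j = 33763/2570 (j = (-48658 + 82421)/(-323 + 2893) = 33763/2570 ≈ 13.137)
-62995/328444 - 298547/j = -62995/328444 - 298547/33763/2570 = -62995*1/328444 - 298547*2570/33763 = -62995/328444 - 40382410/1777 = -13263472212155/583644988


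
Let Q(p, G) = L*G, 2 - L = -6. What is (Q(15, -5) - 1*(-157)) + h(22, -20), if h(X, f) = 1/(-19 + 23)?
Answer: 469/4 ≈ 117.25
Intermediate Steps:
L = 8 (L = 2 - 1*(-6) = 2 + 6 = 8)
Q(p, G) = 8*G
h(X, f) = ¼ (h(X, f) = 1/4 = ¼)
(Q(15, -5) - 1*(-157)) + h(22, -20) = (8*(-5) - 1*(-157)) + ¼ = (-40 + 157) + ¼ = 117 + ¼ = 469/4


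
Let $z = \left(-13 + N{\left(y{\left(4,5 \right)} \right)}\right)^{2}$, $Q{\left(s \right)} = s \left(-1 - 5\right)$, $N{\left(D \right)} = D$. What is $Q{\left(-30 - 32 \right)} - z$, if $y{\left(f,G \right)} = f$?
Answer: $291$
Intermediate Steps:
$Q{\left(s \right)} = - 6 s$ ($Q{\left(s \right)} = s \left(-6\right) = - 6 s$)
$z = 81$ ($z = \left(-13 + 4\right)^{2} = \left(-9\right)^{2} = 81$)
$Q{\left(-30 - 32 \right)} - z = - 6 \left(-30 - 32\right) - 81 = \left(-6\right) \left(-62\right) - 81 = 372 - 81 = 291$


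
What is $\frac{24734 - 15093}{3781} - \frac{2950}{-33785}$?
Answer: $\frac{67375027}{25548217} \approx 2.6372$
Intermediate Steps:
$\frac{24734 - 15093}{3781} - \frac{2950}{-33785} = 9641 \cdot \frac{1}{3781} - - \frac{590}{6757} = \frac{9641}{3781} + \frac{590}{6757} = \frac{67375027}{25548217}$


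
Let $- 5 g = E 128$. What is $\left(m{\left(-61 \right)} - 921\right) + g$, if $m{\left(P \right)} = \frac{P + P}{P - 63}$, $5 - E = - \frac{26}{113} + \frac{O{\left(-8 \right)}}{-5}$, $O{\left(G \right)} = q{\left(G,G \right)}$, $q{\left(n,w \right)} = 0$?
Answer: $- \frac{36918341}{35030} \approx -1053.9$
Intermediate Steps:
$O{\left(G \right)} = 0$
$E = \frac{591}{113}$ ($E = 5 - \left(- \frac{26}{113} + \frac{0}{-5}\right) = 5 - \left(\left(-26\right) \frac{1}{113} + 0 \left(- \frac{1}{5}\right)\right) = 5 - \left(- \frac{26}{113} + 0\right) = 5 - - \frac{26}{113} = 5 + \frac{26}{113} = \frac{591}{113} \approx 5.2301$)
$g = - \frac{75648}{565}$ ($g = - \frac{\frac{591}{113} \cdot 128}{5} = \left(- \frac{1}{5}\right) \frac{75648}{113} = - \frac{75648}{565} \approx -133.89$)
$m{\left(P \right)} = \frac{2 P}{-63 + P}$
$\left(m{\left(-61 \right)} - 921\right) + g = \left(2 \left(-61\right) \frac{1}{-63 - 61} - 921\right) - \frac{75648}{565} = \left(2 \left(-61\right) \frac{1}{-124} - 921\right) - \frac{75648}{565} = \left(2 \left(-61\right) \left(- \frac{1}{124}\right) - 921\right) - \frac{75648}{565} = \left(\frac{61}{62} - 921\right) - \frac{75648}{565} = - \frac{57041}{62} - \frac{75648}{565} = - \frac{36918341}{35030}$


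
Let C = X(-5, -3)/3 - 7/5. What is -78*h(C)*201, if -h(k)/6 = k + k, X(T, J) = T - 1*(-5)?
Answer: -1316952/5 ≈ -2.6339e+5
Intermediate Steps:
X(T, J) = 5 + T (X(T, J) = T + 5 = 5 + T)
C = -7/5 (C = (5 - 5)/3 - 7/5 = 0*(⅓) - 7*⅕ = 0 - 7/5 = -7/5 ≈ -1.4000)
h(k) = -12*k (h(k) = -6*(k + k) = -12*k)
-78*h(C)*201 = -(-936)*(-7)/5*201 = -78*84/5*201 = -6552/5*201 = -1316952/5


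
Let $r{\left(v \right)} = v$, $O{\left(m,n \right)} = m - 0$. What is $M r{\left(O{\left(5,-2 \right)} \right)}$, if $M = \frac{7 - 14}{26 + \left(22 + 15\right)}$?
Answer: $- \frac{5}{9} \approx -0.55556$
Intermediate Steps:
$O{\left(m,n \right)} = m$ ($O{\left(m,n \right)} = m + 0 = m$)
$M = - \frac{1}{9}$ ($M = - \frac{7}{26 + 37} = - \frac{7}{63} = \left(-7\right) \frac{1}{63} = - \frac{1}{9} \approx -0.11111$)
$M r{\left(O{\left(5,-2 \right)} \right)} = \left(- \frac{1}{9}\right) 5 = - \frac{5}{9}$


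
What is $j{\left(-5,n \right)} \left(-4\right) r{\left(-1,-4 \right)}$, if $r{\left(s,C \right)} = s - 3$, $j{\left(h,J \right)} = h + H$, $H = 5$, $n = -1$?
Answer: $0$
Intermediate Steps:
$j{\left(h,J \right)} = 5 + h$ ($j{\left(h,J \right)} = h + 5 = 5 + h$)
$r{\left(s,C \right)} = -3 + s$
$j{\left(-5,n \right)} \left(-4\right) r{\left(-1,-4 \right)} = \left(5 - 5\right) \left(-4\right) \left(-3 - 1\right) = 0 \left(-4\right) \left(-4\right) = 0 \left(-4\right) = 0$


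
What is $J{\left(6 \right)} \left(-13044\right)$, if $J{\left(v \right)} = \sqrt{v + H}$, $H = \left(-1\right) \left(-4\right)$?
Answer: $- 13044 \sqrt{10} \approx -41249.0$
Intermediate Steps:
$H = 4$
$J{\left(v \right)} = \sqrt{4 + v}$ ($J{\left(v \right)} = \sqrt{v + 4} = \sqrt{4 + v}$)
$J{\left(6 \right)} \left(-13044\right) = \sqrt{4 + 6} \left(-13044\right) = \sqrt{10} \left(-13044\right) = - 13044 \sqrt{10}$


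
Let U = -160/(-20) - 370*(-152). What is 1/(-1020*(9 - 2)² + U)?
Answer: 1/6268 ≈ 0.00015954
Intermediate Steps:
U = 56248 (U = -160*(-1/20) + 56240 = 8 + 56240 = 56248)
1/(-1020*(9 - 2)² + U) = 1/(-1020*(9 - 2)² + 56248) = 1/(-1020*7² + 56248) = 1/(-1020*49 + 56248) = 1/(-49980 + 56248) = 1/6268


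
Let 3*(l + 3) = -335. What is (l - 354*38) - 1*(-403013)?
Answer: 1168339/3 ≈ 3.8945e+5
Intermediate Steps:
l = -344/3 (l = -3 + (⅓)*(-335) = -3 - 335/3 = -344/3 ≈ -114.67)
(l - 354*38) - 1*(-403013) = (-344/3 - 354*38) - 1*(-403013) = (-344/3 - 13452) + 403013 = -40700/3 + 403013 = 1168339/3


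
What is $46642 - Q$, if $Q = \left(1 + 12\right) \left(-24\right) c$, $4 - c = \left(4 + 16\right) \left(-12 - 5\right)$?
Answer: $153970$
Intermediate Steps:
$c = 344$ ($c = 4 - \left(4 + 16\right) \left(-12 - 5\right) = 4 - 20 \left(-17\right) = 4 - -340 = 4 + 340 = 344$)
$Q = -107328$ ($Q = \left(1 + 12\right) \left(-24\right) 344 = 13 \left(-24\right) 344 = \left(-312\right) 344 = -107328$)
$46642 - Q = 46642 - -107328 = 46642 + 107328 = 153970$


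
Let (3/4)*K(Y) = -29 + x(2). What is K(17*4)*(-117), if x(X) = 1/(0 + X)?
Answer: 4446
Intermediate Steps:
x(X) = 1/X
K(Y) = -38 (K(Y) = 4*(-29 + 1/2)/3 = 4*(-29 + ½)/3 = (4/3)*(-57/2) = -38)
K(17*4)*(-117) = -38*(-117) = 4446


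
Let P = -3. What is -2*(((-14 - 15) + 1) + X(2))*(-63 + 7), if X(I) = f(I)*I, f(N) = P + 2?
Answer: -3360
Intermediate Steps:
f(N) = -1 (f(N) = -3 + 2 = -1)
X(I) = -I
-2*(((-14 - 15) + 1) + X(2))*(-63 + 7) = -2*(((-14 - 15) + 1) - 1*2)*(-63 + 7) = -2*((-29 + 1) - 2)*(-56) = -2*(-28 - 2)*(-56) = -(-60)*(-56) = -2*1680 = -3360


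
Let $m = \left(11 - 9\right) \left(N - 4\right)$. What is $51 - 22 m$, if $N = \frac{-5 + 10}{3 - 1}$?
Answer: $117$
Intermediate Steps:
$N = \frac{5}{2} \approx 2.5$
$m = -3$ ($m = \left(11 - 9\right) \left(\frac{5}{2} - 4\right) = 2 \left(- \frac{3}{2}\right) = -3$)
$51 - 22 m = 51 - -66 = 51 + 66 = 117$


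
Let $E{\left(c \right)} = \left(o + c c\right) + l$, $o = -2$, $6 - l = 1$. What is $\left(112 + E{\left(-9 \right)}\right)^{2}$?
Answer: $38416$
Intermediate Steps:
$l = 5$ ($l = 6 - 1 = 5$)
$E{\left(c \right)} = 3 + c^{2}$ ($E{\left(c \right)} = \left(-2 + c c\right) + 5 = \left(-2 + c^{2}\right) + 5 = 3 + c^{2}$)
$\left(112 + E{\left(-9 \right)}\right)^{2} = \left(112 + \left(3 + \left(-9\right)^{2}\right)\right)^{2} = \left(112 + \left(3 + 81\right)\right)^{2} = \left(112 + 84\right)^{2} = 196^{2} = 38416$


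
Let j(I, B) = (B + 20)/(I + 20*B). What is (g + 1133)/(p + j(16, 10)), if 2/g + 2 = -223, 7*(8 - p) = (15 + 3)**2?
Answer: -7137844/240325 ≈ -29.701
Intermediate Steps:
p = -268/7 (p = 8 - (15 + 3)**2/7 = 8 - 1/7*18**2 = 8 - 1/7*324 = 8 - 324/7 = -268/7 ≈ -38.286)
j(I, B) = (20 + B)/(I + 20*B)
g = -2/225 (g = 2/(-2 - 223) = 2/(-225) = 2*(-1/225) = -2/225 ≈ -0.0088889)
(g + 1133)/(p + j(16, 10)) = (-2/225 + 1133)/(-268/7 + (20 + 10)/(16 + 20*10)) = (254923/225)/(-268/7 + 30/(16 + 200)) = (254923/225)/(-268/7 + 30/216) = (254923/225)/(-268/7 + (1/216)*30) = (254923/225)/(-268/7 + 5/36) = (254923/225)/(-9613/252) = -252/9613*254923/225 = -7137844/240325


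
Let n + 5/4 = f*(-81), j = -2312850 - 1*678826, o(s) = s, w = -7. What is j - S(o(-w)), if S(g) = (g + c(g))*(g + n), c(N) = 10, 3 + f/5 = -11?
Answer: -12352655/4 ≈ -3.0882e+6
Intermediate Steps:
f = -70 (f = -15 + 5*(-11) = -15 - 55 = -70)
j = -2991676 (j = -2312850 - 678826 = -2991676)
n = 22675/4 (n = -5/4 - 70*(-81) = -5/4 + 5670 = 22675/4 ≈ 5668.8)
S(g) = (10 + g)*(22675/4 + g) (S(g) = (g + 10)*(g + 22675/4) = (10 + g)*(22675/4 + g))
j - S(o(-w)) = -2991676 - (113375/2 + (-1*(-7))**2 + 22715*(-1*(-7))/4) = -2991676 - (113375/2 + 7**2 + (22715/4)*7) = -2991676 - (113375/2 + 49 + 159005/4) = -2991676 - 1*385951/4 = -2991676 - 385951/4 = -12352655/4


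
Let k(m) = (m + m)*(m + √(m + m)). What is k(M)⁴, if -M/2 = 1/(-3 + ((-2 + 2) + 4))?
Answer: -16384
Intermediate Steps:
M = -2 (M = -2/(-3 + ((-2 + 2) + 4)) = -2/(-3 + (0 + 4)) = -2/(-3 + 4) = -2/1 = -2*1 = -2)
k(m) = 2*m*(m + √2*√m) (k(m) = (2*m)*(m + √(2*m)) = (2*m)*(m + √2*√m) = 2*m*(m + √2*√m))
k(M)⁴ = (2*(-2)² + 2*√2*(-2)^(3/2))⁴ = (2*4 + 2*√2*(-2*I*√2))⁴ = (8 - 8*I)⁴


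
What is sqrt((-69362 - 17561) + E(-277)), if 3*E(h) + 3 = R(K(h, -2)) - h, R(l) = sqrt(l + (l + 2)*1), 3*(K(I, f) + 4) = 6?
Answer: sqrt(-781485 + 3*I*sqrt(2))/3 ≈ 0.00079988 + 294.67*I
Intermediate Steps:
K(I, f) = -2 (K(I, f) = -4 + (1/3)*6 = -4 + 2 = -2)
R(l) = sqrt(2 + 2*l) (R(l) = sqrt(l + (2 + l)*1) = sqrt(l + (2 + l)) = sqrt(2 + 2*l))
E(h) = -1 - h/3 + I*sqrt(2)/3 (E(h) = -1 + (sqrt(2 + 2*(-2)) - h)/3 = -1 + (sqrt(2 - 4) - h)/3 = -1 + (sqrt(-2) - h)/3 = -1 + (I*sqrt(2) - h)/3 = -1 + (-h + I*sqrt(2))/3 = -1 + (-h/3 + I*sqrt(2)/3) = -1 - h/3 + I*sqrt(2)/3)
sqrt((-69362 - 17561) + E(-277)) = sqrt((-69362 - 17561) + (-1 - 1/3*(-277) + I*sqrt(2)/3)) = sqrt(-86923 + (-1 + 277/3 + I*sqrt(2)/3)) = sqrt(-86923 + (274/3 + I*sqrt(2)/3)) = sqrt(-260495/3 + I*sqrt(2)/3)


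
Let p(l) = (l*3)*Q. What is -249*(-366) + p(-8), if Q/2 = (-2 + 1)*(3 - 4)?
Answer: 91086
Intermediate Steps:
Q = 2 (Q = 2*((-2 + 1)*(3 - 4)) = 2*(-1*(-1)) = 2*1 = 2)
p(l) = 6*l (p(l) = (l*3)*2 = (3*l)*2 = 6*l)
-249*(-366) + p(-8) = -249*(-366) + 6*(-8) = 91134 - 48 = 91086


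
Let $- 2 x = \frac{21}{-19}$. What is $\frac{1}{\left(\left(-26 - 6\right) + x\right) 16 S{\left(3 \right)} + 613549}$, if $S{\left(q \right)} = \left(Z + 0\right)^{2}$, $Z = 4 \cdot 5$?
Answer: $\frac{19}{7833431} \approx 2.4255 \cdot 10^{-6}$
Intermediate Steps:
$Z = 20$
$x = \frac{21}{38}$ ($x = - \frac{21 \frac{1}{-19}}{2} = - \frac{21 \left(- \frac{1}{19}\right)}{2} = \left(- \frac{1}{2}\right) \left(- \frac{21}{19}\right) = \frac{21}{38} \approx 0.55263$)
$S{\left(q \right)} = 400$ ($S{\left(q \right)} = \left(20 + 0\right)^{2} = 20^{2} = 400$)
$\frac{1}{\left(\left(-26 - 6\right) + x\right) 16 S{\left(3 \right)} + 613549} = \frac{1}{\left(\left(-26 - 6\right) + \frac{21}{38}\right) 16 \cdot 400 + 613549} = \frac{1}{\left(-32 + \frac{21}{38}\right) 16 \cdot 400 + 613549} = \frac{1}{\left(- \frac{1195}{38}\right) 16 \cdot 400 + 613549} = \frac{1}{\left(- \frac{9560}{19}\right) 400 + 613549} = \frac{1}{- \frac{3824000}{19} + 613549} = \frac{1}{\frac{7833431}{19}} = \frac{19}{7833431}$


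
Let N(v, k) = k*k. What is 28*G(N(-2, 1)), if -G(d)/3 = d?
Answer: -84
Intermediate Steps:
N(v, k) = k**2
G(d) = -3*d
28*G(N(-2, 1)) = 28*(-3*1**2) = 28*(-3*1) = 28*(-3) = -84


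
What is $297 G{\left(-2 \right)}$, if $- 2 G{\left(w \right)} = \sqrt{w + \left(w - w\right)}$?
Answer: $- \frac{297 i \sqrt{2}}{2} \approx - 210.01 i$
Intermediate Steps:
$G{\left(w \right)} = - \frac{\sqrt{w}}{2}$ ($G{\left(w \right)} = - \frac{\sqrt{w + \left(w - w\right)}}{2} = - \frac{\sqrt{w + 0}}{2} = - \frac{\sqrt{w}}{2}$)
$297 G{\left(-2 \right)} = 297 \left(- \frac{\sqrt{-2}}{2}\right) = 297 \left(- \frac{i \sqrt{2}}{2}\right) = - \frac{297 i \sqrt{2}}{2}$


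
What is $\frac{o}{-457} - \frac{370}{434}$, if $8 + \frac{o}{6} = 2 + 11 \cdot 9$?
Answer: $- \frac{205631}{99169} \approx -2.0735$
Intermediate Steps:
$o = 558$ ($o = -48 + 6 \left(2 + 11 \cdot 9\right) = -48 + 6 \left(2 + 99\right) = -48 + 6 \cdot 101 = -48 + 606 = 558$)
$\frac{o}{-457} - \frac{370}{434} = \frac{558}{-457} - \frac{370}{434} = 558 \left(- \frac{1}{457}\right) - \frac{185}{217} = - \frac{558}{457} - \frac{185}{217} = - \frac{205631}{99169}$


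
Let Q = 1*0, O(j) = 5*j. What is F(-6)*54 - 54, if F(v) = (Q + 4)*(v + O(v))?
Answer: -7830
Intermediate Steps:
Q = 0
F(v) = 24*v (F(v) = (0 + 4)*(v + 5*v) = 4*(6*v) = 24*v)
F(-6)*54 - 54 = (24*(-6))*54 - 54 = -144*54 - 54 = -7776 - 54 = -7830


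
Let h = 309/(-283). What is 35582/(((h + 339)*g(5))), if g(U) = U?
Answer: 5034853/239070 ≈ 21.060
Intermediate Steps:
h = -309/283 (h = 309*(-1/283) = -309/283 ≈ -1.0919)
35582/(((h + 339)*g(5))) = 35582/(((-309/283 + 339)*5)) = 35582/(((95628/283)*5)) = 35582/(478140/283) = 35582*(283/478140) = 5034853/239070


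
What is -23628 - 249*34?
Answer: -32094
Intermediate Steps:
-23628 - 249*34 = -23628 - 1*8466 = -23628 - 8466 = -32094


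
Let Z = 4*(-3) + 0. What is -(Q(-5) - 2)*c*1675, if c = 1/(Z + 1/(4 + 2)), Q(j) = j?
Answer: -70350/71 ≈ -990.84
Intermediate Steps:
Z = -12 (Z = -12 + 0 = -12)
c = -6/71 (c = 1/(-12 + 1/(4 + 2)) = 1/(-12 + 1/6) = 1/(-12 + ⅙) = 1/(-71/6) = -6/71 ≈ -0.084507)
-(Q(-5) - 2)*c*1675 = -(-5 - 2)*(-6/71)*1675 = -(-7*(-6/71))*1675 = -42*1675/71 = -1*70350/71 = -70350/71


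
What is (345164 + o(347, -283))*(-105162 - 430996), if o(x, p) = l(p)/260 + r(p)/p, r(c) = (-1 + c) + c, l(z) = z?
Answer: -6808465214389629/36790 ≈ -1.8506e+11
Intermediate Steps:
r(c) = -1 + 2*c
o(x, p) = p/260 + (-1 + 2*p)/p
(345164 + o(347, -283))*(-105162 - 430996) = (345164 + (2 - 1/(-283) + (1/260)*(-283)))*(-105162 - 430996) = (345164 + (2 - 1*(-1/283) - 283/260))*(-536158) = (345164 + (2 + 1/283 - 283/260))*(-536158) = (345164 + 67331/73580)*(-536158) = (25397234451/73580)*(-536158) = -6808465214389629/36790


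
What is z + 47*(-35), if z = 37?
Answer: -1608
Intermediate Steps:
z + 47*(-35) = 37 + 47*(-35) = 37 - 1645 = -1608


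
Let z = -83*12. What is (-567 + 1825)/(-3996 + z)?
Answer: -629/2496 ≈ -0.25200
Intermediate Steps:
z = -996
(-567 + 1825)/(-3996 + z) = (-567 + 1825)/(-3996 - 996) = 1258/(-4992) = 1258*(-1/4992) = -629/2496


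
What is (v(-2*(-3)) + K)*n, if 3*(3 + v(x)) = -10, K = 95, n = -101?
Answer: -26866/3 ≈ -8955.3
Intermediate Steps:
v(x) = -19/3 (v(x) = -3 + (⅓)*(-10) = -3 - 10/3 = -19/3)
(v(-2*(-3)) + K)*n = (-19/3 + 95)*(-101) = (266/3)*(-101) = -26866/3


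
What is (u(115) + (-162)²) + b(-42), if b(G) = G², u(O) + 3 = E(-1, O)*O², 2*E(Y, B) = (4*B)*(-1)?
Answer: -3013745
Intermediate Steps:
E(Y, B) = -2*B (E(Y, B) = ((4*B)*(-1))/2 = (-4*B)/2 = -2*B)
u(O) = -3 - 2*O³ (u(O) = -3 + (-2*O)*O² = -3 - 2*O³)
(u(115) + (-162)²) + b(-42) = ((-3 - 2*115³) + (-162)²) + (-42)² = ((-3 - 2*1520875) + 26244) + 1764 = ((-3 - 3041750) + 26244) + 1764 = (-3041753 + 26244) + 1764 = -3015509 + 1764 = -3013745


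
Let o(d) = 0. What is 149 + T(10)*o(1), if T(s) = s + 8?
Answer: 149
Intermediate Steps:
T(s) = 8 + s
149 + T(10)*o(1) = 149 + (8 + 10)*0 = 149 + 18*0 = 149 + 0 = 149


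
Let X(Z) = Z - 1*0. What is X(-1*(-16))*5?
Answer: 80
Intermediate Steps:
X(Z) = Z (X(Z) = Z + 0 = Z)
X(-1*(-16))*5 = -1*(-16)*5 = 16*5 = 80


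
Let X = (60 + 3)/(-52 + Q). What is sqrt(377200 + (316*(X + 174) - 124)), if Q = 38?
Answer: sqrt(430638) ≈ 656.23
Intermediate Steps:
X = -9/2 (X = (60 + 3)/(-52 + 38) = 63/(-14) = 63*(-1/14) = -9/2 ≈ -4.5000)
sqrt(377200 + (316*(X + 174) - 124)) = sqrt(377200 + (316*(-9/2 + 174) - 124)) = sqrt(377200 + (316*(339/2) - 124)) = sqrt(377200 + (53562 - 124)) = sqrt(377200 + 53438) = sqrt(430638)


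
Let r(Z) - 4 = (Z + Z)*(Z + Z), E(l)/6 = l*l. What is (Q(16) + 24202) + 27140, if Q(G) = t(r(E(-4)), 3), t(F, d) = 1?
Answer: 51343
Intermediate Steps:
E(l) = 6*l**2 (E(l) = 6*(l*l) = 6*l**2)
r(Z) = 4 + 4*Z**2 (r(Z) = 4 + (Z + Z)*(Z + Z) = 4 + (2*Z)*(2*Z) = 4 + 4*Z**2)
Q(G) = 1
(Q(16) + 24202) + 27140 = (1 + 24202) + 27140 = 24203 + 27140 = 51343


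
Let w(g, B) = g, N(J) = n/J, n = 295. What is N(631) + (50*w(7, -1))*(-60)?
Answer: -13250705/631 ≈ -21000.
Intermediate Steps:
N(J) = 295/J
N(631) + (50*w(7, -1))*(-60) = 295/631 + (50*7)*(-60) = 295*(1/631) + 350*(-60) = 295/631 - 21000 = -13250705/631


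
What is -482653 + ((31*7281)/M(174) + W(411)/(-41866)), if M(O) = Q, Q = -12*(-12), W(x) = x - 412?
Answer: -161129025269/334928 ≈ -4.8109e+5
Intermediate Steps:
W(x) = -412 + x
Q = 144
M(O) = 144
-482653 + ((31*7281)/M(174) + W(411)/(-41866)) = -482653 + ((31*7281)/144 + (-412 + 411)/(-41866)) = -482653 + (225711*(1/144) - 1*(-1/41866)) = -482653 + (25079/16 + 1/41866) = -482653 + 524978715/334928 = -161129025269/334928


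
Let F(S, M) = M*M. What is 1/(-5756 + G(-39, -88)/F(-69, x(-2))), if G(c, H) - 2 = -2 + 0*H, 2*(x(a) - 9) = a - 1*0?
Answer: -1/5756 ≈ -0.00017373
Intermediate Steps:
x(a) = 9 + a/2 (x(a) = 9 + (a - 1*0)/2 = 9 + (a + 0)/2 = 9 + a/2)
F(S, M) = M**2
G(c, H) = 0 (G(c, H) = 2 + (-2 + 0*H) = 2 + (-2 + 0) = 2 - 2 = 0)
1/(-5756 + G(-39, -88)/F(-69, x(-2))) = 1/(-5756 + 0/((9 + (1/2)*(-2))**2)) = 1/(-5756 + 0/((9 - 1)**2)) = 1/(-5756 + 0/(8**2)) = 1/(-5756 + 0/64) = 1/(-5756 + 0*(1/64)) = 1/(-5756 + 0) = 1/(-5756) = -1/5756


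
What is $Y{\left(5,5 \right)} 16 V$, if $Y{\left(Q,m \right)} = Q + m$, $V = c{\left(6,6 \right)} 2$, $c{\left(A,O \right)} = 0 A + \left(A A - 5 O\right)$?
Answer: $1920$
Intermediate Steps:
$c{\left(A,O \right)} = A^{2} - 5 O$ ($c{\left(A,O \right)} = 0 + \left(A^{2} - 5 O\right) = A^{2} - 5 O$)
$V = 12$ ($V = \left(6^{2} - 30\right) 2 = \left(36 - 30\right) 2 = 6 \cdot 2 = 12$)
$Y{\left(5,5 \right)} 16 V = \left(5 + 5\right) 16 \cdot 12 = 10 \cdot 16 \cdot 12 = 160 \cdot 12 = 1920$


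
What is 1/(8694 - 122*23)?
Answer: 1/5888 ≈ 0.00016984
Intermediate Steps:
1/(8694 - 122*23) = 1/(8694 - 2806) = 1/5888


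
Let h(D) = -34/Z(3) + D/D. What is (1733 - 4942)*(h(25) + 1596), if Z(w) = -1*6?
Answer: -15428872/3 ≈ -5.1430e+6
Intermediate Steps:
Z(w) = -6
h(D) = 20/3 (h(D) = -34/(-6) + D/D = -34*(-⅙) + 1 = 17/3 + 1 = 20/3)
(1733 - 4942)*(h(25) + 1596) = (1733 - 4942)*(20/3 + 1596) = -3209*4808/3 = -15428872/3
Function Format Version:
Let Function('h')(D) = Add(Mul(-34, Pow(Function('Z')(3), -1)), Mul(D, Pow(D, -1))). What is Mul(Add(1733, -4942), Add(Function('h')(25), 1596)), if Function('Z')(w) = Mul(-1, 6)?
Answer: Rational(-15428872, 3) ≈ -5.1430e+6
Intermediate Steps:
Function('Z')(w) = -6
Function('h')(D) = Rational(20, 3) (Function('h')(D) = Add(Mul(-34, Pow(-6, -1)), Mul(D, Pow(D, -1))) = Add(Mul(-34, Rational(-1, 6)), 1) = Add(Rational(17, 3), 1) = Rational(20, 3))
Mul(Add(1733, -4942), Add(Function('h')(25), 1596)) = Mul(Add(1733, -4942), Add(Rational(20, 3), 1596)) = Mul(-3209, Rational(4808, 3)) = Rational(-15428872, 3)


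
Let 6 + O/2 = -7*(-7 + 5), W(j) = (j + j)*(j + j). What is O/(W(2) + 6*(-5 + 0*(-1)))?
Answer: -8/7 ≈ -1.1429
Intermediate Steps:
W(j) = 4*j² (W(j) = (2*j)*(2*j) = 4*j²)
O = 16 (O = -12 + 2*(-7*(-7 + 5)) = -12 + 2*(-7*(-2)) = -12 + 2*14 = -12 + 28 = 16)
O/(W(2) + 6*(-5 + 0*(-1))) = 16/(4*2² + 6*(-5 + 0*(-1))) = 16/(4*4 + 6*(-5 + 0)) = 16/(16 + 6*(-5)) = 16/(16 - 30) = 16/(-14) = 16*(-1/14) = -8/7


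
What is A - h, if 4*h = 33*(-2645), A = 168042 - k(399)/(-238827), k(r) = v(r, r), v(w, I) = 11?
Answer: 181377881675/955308 ≈ 1.8986e+5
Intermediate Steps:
k(r) = 11
A = 40132966745/238827 (A = 168042 - 11/(-238827) = 168042 - 11*(-1)/238827 = 168042 - 1*(-11/238827) = 168042 + 11/238827 = 40132966745/238827 ≈ 1.6804e+5)
h = -87285/4 (h = (33*(-2645))/4 = (¼)*(-87285) = -87285/4 ≈ -21821.)
A - h = 40132966745/238827 - 1*(-87285/4) = 40132966745/238827 + 87285/4 = 181377881675/955308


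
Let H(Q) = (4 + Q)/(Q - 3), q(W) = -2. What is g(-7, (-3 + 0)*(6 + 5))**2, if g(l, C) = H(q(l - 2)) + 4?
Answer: 324/25 ≈ 12.960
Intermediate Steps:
H(Q) = (4 + Q)/(-3 + Q)
g(l, C) = 18/5 (g(l, C) = (4 - 2)/(-3 - 2) + 4 = 2/(-5) + 4 = -1/5*2 + 4 = -2/5 + 4 = 18/5)
g(-7, (-3 + 0)*(6 + 5))**2 = (18/5)**2 = 324/25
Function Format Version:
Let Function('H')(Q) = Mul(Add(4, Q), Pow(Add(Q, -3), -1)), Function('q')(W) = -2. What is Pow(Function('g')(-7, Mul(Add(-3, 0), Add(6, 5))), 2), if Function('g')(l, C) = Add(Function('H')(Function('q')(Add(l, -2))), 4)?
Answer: Rational(324, 25) ≈ 12.960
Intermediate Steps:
Function('H')(Q) = Mul(Pow(Add(-3, Q), -1), Add(4, Q)) (Function('H')(Q) = Mul(Add(4, Q), Pow(Add(-3, Q), -1)) = Mul(Pow(Add(-3, Q), -1), Add(4, Q)))
Function('g')(l, C) = Rational(18, 5) (Function('g')(l, C) = Add(Mul(Pow(Add(-3, -2), -1), Add(4, -2)), 4) = Add(Mul(Pow(-5, -1), 2), 4) = Add(Mul(Rational(-1, 5), 2), 4) = Add(Rational(-2, 5), 4) = Rational(18, 5))
Pow(Function('g')(-7, Mul(Add(-3, 0), Add(6, 5))), 2) = Pow(Rational(18, 5), 2) = Rational(324, 25)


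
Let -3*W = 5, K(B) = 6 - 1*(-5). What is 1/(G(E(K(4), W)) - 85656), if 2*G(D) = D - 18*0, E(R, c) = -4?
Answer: -1/85658 ≈ -1.1674e-5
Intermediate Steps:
K(B) = 11 (K(B) = 6 + 5 = 11)
W = -5/3 (W = -⅓*5 = -5/3 ≈ -1.6667)
G(D) = D/2 (G(D) = (D - 18*0)/2 = (D + 0)/2 = D/2)
1/(G(E(K(4), W)) - 85656) = 1/((½)*(-4) - 85656) = 1/(-2 - 85656) = 1/(-85658) = -1/85658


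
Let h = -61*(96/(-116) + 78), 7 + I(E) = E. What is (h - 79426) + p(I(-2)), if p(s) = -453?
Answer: -2453009/29 ≈ -84587.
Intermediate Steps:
I(E) = -7 + E
h = -136518/29 (h = -61*(96*(-1/116) + 78) = -61*(-24/29 + 78) = -61*2238/29 = -136518/29 ≈ -4707.5)
(h - 79426) + p(I(-2)) = (-136518/29 - 79426) - 453 = -2439872/29 - 453 = -2453009/29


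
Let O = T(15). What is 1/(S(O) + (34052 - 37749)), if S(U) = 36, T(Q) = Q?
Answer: -1/3661 ≈ -0.00027315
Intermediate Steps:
O = 15
1/(S(O) + (34052 - 37749)) = 1/(36 + (34052 - 37749)) = 1/(36 - 3697) = 1/(-3661) = -1/3661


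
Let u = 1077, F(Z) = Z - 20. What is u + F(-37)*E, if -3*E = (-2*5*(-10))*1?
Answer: 2977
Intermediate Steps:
F(Z) = -20 + Z
E = -100/3 (E = --2*5*(-10)/3 = -(-10*(-10))/3 = -100/3 ≈ -33.333)
u + F(-37)*E = 1077 + (-20 - 37)*(-100/3) = 1077 - 57*(-100/3) = 1077 + 1900 = 2977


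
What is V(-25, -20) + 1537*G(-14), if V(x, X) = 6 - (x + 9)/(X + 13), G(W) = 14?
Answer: 150652/7 ≈ 21522.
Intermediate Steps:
V(x, X) = 6 - (9 + x)/(13 + X)
V(-25, -20) + 1537*G(-14) = (69 - 1*(-25) + 6*(-20))/(13 - 20) + 1537*14 = (69 + 25 - 120)/(-7) + 21518 = -⅐*(-26) + 21518 = 26/7 + 21518 = 150652/7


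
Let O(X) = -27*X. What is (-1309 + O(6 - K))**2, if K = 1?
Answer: 2085136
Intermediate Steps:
(-1309 + O(6 - K))**2 = (-1309 - 27*(6 - 1*1))**2 = (-1309 - 27*(6 - 1))**2 = (-1309 - 27*5)**2 = (-1309 - 135)**2 = (-1444)**2 = 2085136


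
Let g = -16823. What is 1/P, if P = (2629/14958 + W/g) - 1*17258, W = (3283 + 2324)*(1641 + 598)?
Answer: -251638434/4530515690239 ≈ -5.5543e-5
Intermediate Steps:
W = 12554073 (W = 5607*2239 = 12554073)
P = -4530515690239/251638434 (P = (2629/14958 + 12554073/(-16823)) - 1*17258 = (2629*(1/14958) + 12554073*(-1/16823)) - 17258 = (2629/14958 - 12554073/16823) - 17258 = -187739596267/251638434 - 17258 = -4530515690239/251638434 ≈ -18004.)
1/P = 1/(-4530515690239/251638434) = -251638434/4530515690239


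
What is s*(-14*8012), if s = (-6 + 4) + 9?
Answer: -785176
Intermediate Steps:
s = 7 (s = -2 + 9 = 7)
s*(-14*8012) = 7*(-14*8012) = 7*(-112168) = -785176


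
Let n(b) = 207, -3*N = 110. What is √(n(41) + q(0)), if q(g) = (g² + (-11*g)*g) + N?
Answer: √1533/3 ≈ 13.051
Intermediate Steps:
N = -110/3 (N = -⅓*110 = -110/3 ≈ -36.667)
q(g) = -110/3 - 10*g² (q(g) = (g² + (-11*g)*g) - 110/3 = (g² - 11*g²) - 110/3 = -10*g² - 110/3 = -110/3 - 10*g²)
√(n(41) + q(0)) = √(207 + (-110/3 - 10*0²)) = √(207 + (-110/3 - 10*0)) = √(207 + (-110/3 + 0)) = √(207 - 110/3) = √(511/3) = √1533/3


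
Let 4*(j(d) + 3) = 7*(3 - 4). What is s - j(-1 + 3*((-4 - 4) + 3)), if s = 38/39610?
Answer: 376371/79220 ≈ 4.7510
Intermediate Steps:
s = 19/19805 (s = 38*(1/39610) = 19/19805 ≈ 0.00095935)
j(d) = -19/4 (j(d) = -3 + (7*(3 - 4))/4 = -3 + (7*(-1))/4 = -3 + (¼)*(-7) = -3 - 7/4 = -19/4)
s - j(-1 + 3*((-4 - 4) + 3)) = 19/19805 - 1*(-19/4) = 19/19805 + 19/4 = 376371/79220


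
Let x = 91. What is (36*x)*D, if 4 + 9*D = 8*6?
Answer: 16016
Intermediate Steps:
D = 44/9 (D = -4/9 + (8*6)/9 = -4/9 + (1/9)*48 = -4/9 + 16/3 = 44/9 ≈ 4.8889)
(36*x)*D = (36*91)*(44/9) = 3276*(44/9) = 16016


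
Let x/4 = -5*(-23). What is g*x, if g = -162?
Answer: -74520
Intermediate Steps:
x = 460 (x = 4*(-5*(-23)) = 4*115 = 460)
g*x = -162*460 = -74520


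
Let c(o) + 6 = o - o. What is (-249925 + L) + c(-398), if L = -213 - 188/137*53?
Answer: -34279692/137 ≈ -2.5022e+5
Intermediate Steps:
c(o) = -6 (c(o) = -6 + (o - o) = -6 + 0 = -6)
L = -39145/137 (L = -213 - 188*1/137*53 = -213 - 188/137*53 = -213 - 9964/137 = -39145/137 ≈ -285.73)
(-249925 + L) + c(-398) = (-249925 - 39145/137) - 6 = -34278870/137 - 6 = -34279692/137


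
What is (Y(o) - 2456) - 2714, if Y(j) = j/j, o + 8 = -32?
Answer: -5169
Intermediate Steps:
o = -40 (o = -8 - 32 = -40)
Y(j) = 1
(Y(o) - 2456) - 2714 = (1 - 2456) - 2714 = -2455 - 2714 = -5169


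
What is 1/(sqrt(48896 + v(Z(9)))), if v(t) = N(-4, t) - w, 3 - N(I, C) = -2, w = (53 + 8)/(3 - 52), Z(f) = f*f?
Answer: 7*sqrt(2396210)/2396210 ≈ 0.0045221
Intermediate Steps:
Z(f) = f**2
w = -61/49 (w = 61/(-49) = 61*(-1/49) = -61/49 ≈ -1.2449)
N(I, C) = 5 (N(I, C) = 3 - 1*(-2) = 3 + 2 = 5)
v(t) = 306/49 (v(t) = 5 - 1*(-61/49) = 5 + 61/49 = 306/49)
1/(sqrt(48896 + v(Z(9)))) = 1/(sqrt(48896 + 306/49)) = 1/(sqrt(2396210/49)) = 1/(sqrt(2396210)/7) = 7*sqrt(2396210)/2396210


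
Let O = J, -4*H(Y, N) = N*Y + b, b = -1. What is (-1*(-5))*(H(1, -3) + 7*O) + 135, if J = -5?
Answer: -35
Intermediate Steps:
H(Y, N) = ¼ - N*Y/4 (H(Y, N) = -(N*Y - 1)/4 = -(-1 + N*Y)/4 = ¼ - N*Y/4)
O = -5
(-1*(-5))*(H(1, -3) + 7*O) + 135 = (-1*(-5))*((¼ - ¼*(-3)*1) + 7*(-5)) + 135 = 5*((¼ + ¾) - 35) + 135 = 5*(1 - 35) + 135 = 5*(-34) + 135 = -170 + 135 = -35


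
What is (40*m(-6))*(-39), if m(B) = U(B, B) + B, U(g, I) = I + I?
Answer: 28080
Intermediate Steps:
U(g, I) = 2*I
m(B) = 3*B (m(B) = 2*B + B = 3*B)
(40*m(-6))*(-39) = (40*(3*(-6)))*(-39) = (40*(-18))*(-39) = -720*(-39) = 28080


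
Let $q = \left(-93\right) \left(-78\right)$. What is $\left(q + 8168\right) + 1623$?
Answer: $17045$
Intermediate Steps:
$q = 7254$
$\left(q + 8168\right) + 1623 = \left(7254 + 8168\right) + 1623 = 15422 + 1623 = 17045$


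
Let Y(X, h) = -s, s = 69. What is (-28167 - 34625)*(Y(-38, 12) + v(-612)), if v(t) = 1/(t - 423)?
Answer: 4484353472/1035 ≈ 4.3327e+6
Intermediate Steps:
Y(X, h) = -69 (Y(X, h) = -1*69 = -69)
v(t) = 1/(-423 + t)
(-28167 - 34625)*(Y(-38, 12) + v(-612)) = (-28167 - 34625)*(-69 + 1/(-423 - 612)) = -62792*(-69 + 1/(-1035)) = -62792*(-69 - 1/1035) = -62792*(-71416/1035) = 4484353472/1035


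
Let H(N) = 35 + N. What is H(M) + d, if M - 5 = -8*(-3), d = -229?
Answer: -165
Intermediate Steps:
M = 29 (M = 5 - 8*(-3) = 5 + 24 = 29)
H(M) + d = (35 + 29) - 229 = 64 - 229 = -165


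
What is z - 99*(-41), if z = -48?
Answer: 4011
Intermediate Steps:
z - 99*(-41) = -48 - 99*(-41) = -48 + 4059 = 4011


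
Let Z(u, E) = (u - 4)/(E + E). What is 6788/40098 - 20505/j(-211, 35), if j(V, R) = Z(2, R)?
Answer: 14388669469/20049 ≈ 7.1768e+5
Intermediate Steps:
Z(u, E) = (-4 + u)/(2*E) (Z(u, E) = (-4 + u)/((2*E)) = (-4 + u)*(1/(2*E)) = (-4 + u)/(2*E))
j(V, R) = -1/R (j(V, R) = (-4 + 2)/(2*R) = (½)*(-2)/R = -1/R)
6788/40098 - 20505/j(-211, 35) = 6788/40098 - 20505/((-1/35)) = 6788*(1/40098) - 20505/((-1*1/35)) = 3394/20049 - 20505/(-1/35) = 3394/20049 - 20505*(-35) = 3394/20049 + 717675 = 14388669469/20049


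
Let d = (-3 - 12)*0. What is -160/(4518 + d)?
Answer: -80/2259 ≈ -0.035414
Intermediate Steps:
d = 0 (d = -15*0 = 0)
-160/(4518 + d) = -160/(4518 + 0) = -160/4518 = -160*1/4518 = -80/2259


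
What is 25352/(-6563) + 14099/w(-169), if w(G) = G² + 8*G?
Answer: -25968297/7764029 ≈ -3.3447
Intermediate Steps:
25352/(-6563) + 14099/w(-169) = 25352/(-6563) + 14099/((-169*(8 - 169))) = 25352*(-1/6563) + 14099/((-169*(-161))) = -25352/6563 + 14099/27209 = -25352/6563 + 14099*(1/27209) = -25352/6563 + 613/1183 = -25968297/7764029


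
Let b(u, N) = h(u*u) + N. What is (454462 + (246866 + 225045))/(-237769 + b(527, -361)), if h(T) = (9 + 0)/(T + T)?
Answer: -514561293834/132271213531 ≈ -3.8902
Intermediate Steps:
h(T) = 9/(2*T) (h(T) = 9/((2*T)) = 9*(1/(2*T)) = 9/(2*T))
b(u, N) = N + 9/(2*u²) (b(u, N) = 9/(2*((u*u))) + N = 9/(2*(u²)) + N = 9/(2*u²) + N = N + 9/(2*u²))
(454462 + (246866 + 225045))/(-237769 + b(527, -361)) = (454462 + (246866 + 225045))/(-237769 + (-361 + (9/2)/527²)) = (454462 + 471911)/(-237769 + (-361 + (9/2)*(1/277729))) = 926373/(-237769 + (-361 + 9/555458)) = 926373/(-237769 - 200520329/555458) = 926373/(-132271213531/555458) = 926373*(-555458/132271213531) = -514561293834/132271213531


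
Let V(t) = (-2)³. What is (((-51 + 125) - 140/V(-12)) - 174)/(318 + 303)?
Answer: -55/414 ≈ -0.13285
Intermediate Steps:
V(t) = -8
(((-51 + 125) - 140/V(-12)) - 174)/(318 + 303) = (((-51 + 125) - 140/(-8)) - 174)/(318 + 303) = ((74 - 140*(-⅛)) - 174)/621 = ((74 + 35/2) - 174)*(1/621) = (183/2 - 174)*(1/621) = -165/2*1/621 = -55/414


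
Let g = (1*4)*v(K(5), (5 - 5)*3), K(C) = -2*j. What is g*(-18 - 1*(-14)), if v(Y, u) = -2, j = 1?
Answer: 32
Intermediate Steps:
K(C) = -2 (K(C) = -2*1 = -2)
g = -8 (g = (1*4)*(-2) = 4*(-2) = -8)
g*(-18 - 1*(-14)) = -8*(-18 - 1*(-14)) = -8*(-18 + 14) = -8*(-4) = 32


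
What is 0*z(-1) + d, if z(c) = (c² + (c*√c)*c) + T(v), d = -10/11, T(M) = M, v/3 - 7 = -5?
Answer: -10/11 ≈ -0.90909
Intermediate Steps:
v = 6 (v = 21 + 3*(-5) = 21 - 15 = 6)
d = -10/11 (d = -10*1/11 = -10/11 ≈ -0.90909)
z(c) = 6 + c² + c^(5/2) (z(c) = (c² + (c*√c)*c) + 6 = (c² + c^(3/2)*c) + 6 = (c² + c^(5/2)) + 6 = 6 + c² + c^(5/2))
0*z(-1) + d = 0*(6 + (-1)² + (-1)^(5/2)) - 10/11 = 0*(6 + 1 + I) - 10/11 = 0*(7 + I) - 10/11 = 0 - 10/11 = -10/11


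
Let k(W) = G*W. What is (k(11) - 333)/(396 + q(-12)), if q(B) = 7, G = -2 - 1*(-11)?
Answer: -18/31 ≈ -0.58065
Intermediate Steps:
G = 9 (G = -2 + 11 = 9)
k(W) = 9*W
(k(11) - 333)/(396 + q(-12)) = (9*11 - 333)/(396 + 7) = (99 - 333)/403 = -234*1/403 = -18/31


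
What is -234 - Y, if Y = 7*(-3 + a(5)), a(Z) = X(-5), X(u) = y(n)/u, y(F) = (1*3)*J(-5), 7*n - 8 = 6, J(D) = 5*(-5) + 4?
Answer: -1506/5 ≈ -301.20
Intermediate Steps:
J(D) = -21 (J(D) = -25 + 4 = -21)
n = 2 (n = 8/7 + (⅐)*6 = 8/7 + 6/7 = 2)
y(F) = -63 (y(F) = (1*3)*(-21) = 3*(-21) = -63)
X(u) = -63/u
a(Z) = 63/5 (a(Z) = -63/(-5) = -63*(-⅕) = 63/5)
Y = 336/5 (Y = 7*(-3 + 63/5) = 7*(48/5) = 336/5 ≈ 67.200)
-234 - Y = -234 - 1*336/5 = -234 - 336/5 = -1506/5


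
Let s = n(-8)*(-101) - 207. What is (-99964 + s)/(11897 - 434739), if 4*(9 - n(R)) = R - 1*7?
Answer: 405835/1691368 ≈ 0.23994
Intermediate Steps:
n(R) = 43/4 - R/4 (n(R) = 9 - (R - 1*7)/4 = 9 - (R - 7)/4 = 9 - (-7 + R)/4 = 9 + (7/4 - R/4) = 43/4 - R/4)
s = -5979/4 (s = (43/4 - ¼*(-8))*(-101) - 207 = (43/4 + 2)*(-101) - 207 = (51/4)*(-101) - 207 = -5151/4 - 207 = -5979/4 ≈ -1494.8)
(-99964 + s)/(11897 - 434739) = (-99964 - 5979/4)/(11897 - 434739) = -405835/4/(-422842) = -405835/4*(-1/422842) = 405835/1691368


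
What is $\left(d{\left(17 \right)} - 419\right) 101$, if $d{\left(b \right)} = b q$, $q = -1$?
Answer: $-44036$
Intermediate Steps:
$d{\left(b \right)} = - b$ ($d{\left(b \right)} = b \left(-1\right) = - b$)
$\left(d{\left(17 \right)} - 419\right) 101 = \left(\left(-1\right) 17 - 419\right) 101 = \left(-17 - 419\right) 101 = \left(-436\right) 101 = -44036$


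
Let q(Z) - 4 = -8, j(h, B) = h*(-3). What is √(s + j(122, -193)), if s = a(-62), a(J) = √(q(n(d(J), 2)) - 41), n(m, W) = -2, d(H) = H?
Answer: √(-366 + 3*I*√5) ≈ 0.1753 + 19.132*I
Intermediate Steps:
j(h, B) = -3*h
q(Z) = -4 (q(Z) = 4 - 8 = -4)
a(J) = 3*I*√5 (a(J) = √(-4 - 41) = √(-45) = 3*I*√5)
s = 3*I*√5 ≈ 6.7082*I
√(s + j(122, -193)) = √(3*I*√5 - 3*122) = √(3*I*√5 - 366) = √(-366 + 3*I*√5)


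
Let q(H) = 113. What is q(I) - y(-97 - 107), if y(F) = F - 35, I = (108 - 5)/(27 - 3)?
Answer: 352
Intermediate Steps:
I = 103/24 ≈ 4.2917
y(F) = -35 + F
q(I) - y(-97 - 107) = 113 - (-35 + (-97 - 107)) = 113 - (-35 - 204) = 113 - 1*(-239) = 113 + 239 = 352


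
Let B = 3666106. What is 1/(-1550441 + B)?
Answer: 1/2115665 ≈ 4.7266e-7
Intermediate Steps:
1/(-1550441 + B) = 1/(-1550441 + 3666106) = 1/2115665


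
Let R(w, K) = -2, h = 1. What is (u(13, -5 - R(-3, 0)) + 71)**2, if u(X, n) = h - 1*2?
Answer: 4900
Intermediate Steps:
u(X, n) = -1 (u(X, n) = 1 - 1*2 = 1 - 2 = -1)
(u(13, -5 - R(-3, 0)) + 71)**2 = (-1 + 71)**2 = 70**2 = 4900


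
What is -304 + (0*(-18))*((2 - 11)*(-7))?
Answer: -304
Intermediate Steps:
-304 + (0*(-18))*((2 - 11)*(-7)) = -304 + 0*(-9*(-7)) = -304 + 0*63 = -304 + 0 = -304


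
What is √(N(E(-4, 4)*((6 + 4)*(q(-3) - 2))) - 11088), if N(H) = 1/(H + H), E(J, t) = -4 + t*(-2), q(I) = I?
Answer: I*√39916797/60 ≈ 105.3*I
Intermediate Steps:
E(J, t) = -4 - 2*t
N(H) = 1/(2*H)
√(N(E(-4, 4)*((6 + 4)*(q(-3) - 2))) - 11088) = √(1/(2*(((-4 - 2*4)*((6 + 4)*(-3 - 2))))) - 11088) = √(1/(2*(((-4 - 8)*(10*(-5))))) - 11088) = √(1/(2*((-12*(-50)))) - 11088) = √((½)/600 - 11088) = √((½)*(1/600) - 11088) = √(1/1200 - 11088) = √(-13305599/1200) = I*√39916797/60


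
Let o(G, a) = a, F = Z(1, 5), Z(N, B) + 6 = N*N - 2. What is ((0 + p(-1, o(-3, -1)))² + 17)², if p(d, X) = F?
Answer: 4356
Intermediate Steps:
Z(N, B) = -8 + N² (Z(N, B) = -6 + (N*N - 2) = -6 + (N² - 2) = -6 + (-2 + N²) = -8 + N²)
F = -7 (F = -8 + 1² = -8 + 1 = -7)
p(d, X) = -7
((0 + p(-1, o(-3, -1)))² + 17)² = ((0 - 7)² + 17)² = ((-7)² + 17)² = (49 + 17)² = 66² = 4356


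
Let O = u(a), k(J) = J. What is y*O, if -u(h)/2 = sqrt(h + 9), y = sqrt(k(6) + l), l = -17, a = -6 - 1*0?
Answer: -2*I*sqrt(33) ≈ -11.489*I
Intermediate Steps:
a = -6 (a = -6 + 0 = -6)
y = I*sqrt(11) (y = sqrt(6 - 17) = sqrt(-11) = I*sqrt(11) ≈ 3.3166*I)
u(h) = -2*sqrt(9 + h) (u(h) = -2*sqrt(h + 9) = -2*sqrt(9 + h))
O = -2*sqrt(3) (O = -2*sqrt(9 - 6) = -2*sqrt(3) ≈ -3.4641)
y*O = (I*sqrt(11))*(-2*sqrt(3)) = -2*I*sqrt(33)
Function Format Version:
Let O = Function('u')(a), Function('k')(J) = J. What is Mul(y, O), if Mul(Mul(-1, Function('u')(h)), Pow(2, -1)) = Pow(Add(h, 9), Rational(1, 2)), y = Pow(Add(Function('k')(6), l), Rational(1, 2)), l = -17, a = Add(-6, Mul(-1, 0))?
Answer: Mul(-2, I, Pow(33, Rational(1, 2))) ≈ Mul(-11.489, I)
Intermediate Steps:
a = -6 (a = Add(-6, 0) = -6)
y = Mul(I, Pow(11, Rational(1, 2))) (y = Pow(Add(6, -17), Rational(1, 2)) = Pow(-11, Rational(1, 2)) = Mul(I, Pow(11, Rational(1, 2))) ≈ Mul(3.3166, I))
Function('u')(h) = Mul(-2, Pow(Add(9, h), Rational(1, 2))) (Function('u')(h) = Mul(-2, Pow(Add(h, 9), Rational(1, 2))) = Mul(-2, Pow(Add(9, h), Rational(1, 2))))
O = Mul(-2, Pow(3, Rational(1, 2))) (O = Mul(-2, Pow(Add(9, -6), Rational(1, 2))) = Mul(-2, Pow(3, Rational(1, 2))) ≈ -3.4641)
Mul(y, O) = Mul(Mul(I, Pow(11, Rational(1, 2))), Mul(-2, Pow(3, Rational(1, 2)))) = Mul(-2, I, Pow(33, Rational(1, 2)))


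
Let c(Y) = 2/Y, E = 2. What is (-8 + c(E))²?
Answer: 49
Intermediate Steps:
(-8 + c(E))² = (-8 + 2/2)² = (-8 + 2*(½))² = (-8 + 1)² = (-7)² = 49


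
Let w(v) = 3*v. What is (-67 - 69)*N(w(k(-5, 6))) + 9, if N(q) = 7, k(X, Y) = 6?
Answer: -943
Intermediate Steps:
(-67 - 69)*N(w(k(-5, 6))) + 9 = (-67 - 69)*7 + 9 = -136*7 + 9 = -952 + 9 = -943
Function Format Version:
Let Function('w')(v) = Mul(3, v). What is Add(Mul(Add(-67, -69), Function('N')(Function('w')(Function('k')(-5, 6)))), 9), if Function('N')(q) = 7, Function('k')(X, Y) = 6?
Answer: -943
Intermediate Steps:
Add(Mul(Add(-67, -69), Function('N')(Function('w')(Function('k')(-5, 6)))), 9) = Add(Mul(Add(-67, -69), 7), 9) = Add(Mul(-136, 7), 9) = Add(-952, 9) = -943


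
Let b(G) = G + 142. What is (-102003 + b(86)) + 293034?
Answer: 191259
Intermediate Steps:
b(G) = 142 + G
(-102003 + b(86)) + 293034 = (-102003 + (142 + 86)) + 293034 = (-102003 + 228) + 293034 = -101775 + 293034 = 191259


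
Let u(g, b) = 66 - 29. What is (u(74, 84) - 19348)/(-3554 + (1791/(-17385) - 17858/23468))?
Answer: 437706537610/80575174791 ≈ 5.4323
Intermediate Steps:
u(g, b) = 37
(u(74, 84) - 19348)/(-3554 + (1791/(-17385) - 17858/23468)) = (37 - 19348)/(-3554 + (1791/(-17385) - 17858/23468)) = -19311/(-3554 + (1791*(-1/17385) - 17858*1/23468)) = -19311/(-3554 + (-597/5795 - 8929/11734)) = -19311/(-3554 - 58748753/67998530) = -19311/(-241725524373/67998530) = -19311*(-67998530/241725524373) = 437706537610/80575174791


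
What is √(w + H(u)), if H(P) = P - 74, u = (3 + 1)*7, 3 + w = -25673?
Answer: 3*I*√2858 ≈ 160.38*I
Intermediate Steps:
w = -25676 (w = -3 - 25673 = -25676)
u = 28 (u = 4*7 = 28)
H(P) = -74 + P
√(w + H(u)) = √(-25676 + (-74 + 28)) = √(-25676 - 46) = √(-25722) = 3*I*√2858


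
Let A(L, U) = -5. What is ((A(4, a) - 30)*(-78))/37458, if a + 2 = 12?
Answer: 455/6243 ≈ 0.072882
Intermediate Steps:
a = 10 (a = -2 + 12 = 10)
((A(4, a) - 30)*(-78))/37458 = ((-5 - 30)*(-78))/37458 = -35*(-78)*(1/37458) = 2730*(1/37458) = 455/6243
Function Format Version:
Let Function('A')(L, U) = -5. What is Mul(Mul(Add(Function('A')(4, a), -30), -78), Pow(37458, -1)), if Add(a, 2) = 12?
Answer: Rational(455, 6243) ≈ 0.072882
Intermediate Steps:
a = 10 (a = Add(-2, 12) = 10)
Mul(Mul(Add(Function('A')(4, a), -30), -78), Pow(37458, -1)) = Mul(Mul(Add(-5, -30), -78), Pow(37458, -1)) = Mul(Mul(-35, -78), Rational(1, 37458)) = Mul(2730, Rational(1, 37458)) = Rational(455, 6243)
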